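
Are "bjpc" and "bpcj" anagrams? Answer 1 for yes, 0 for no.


Strings: "bjpc", "bpcj"
Sorted first:  bcjp
Sorted second: bcjp
Sorted forms match => anagrams

1


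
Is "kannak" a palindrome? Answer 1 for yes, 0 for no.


Input: kannak
Reversed: kannak
  Compare pos 0 ('k') with pos 5 ('k'): match
  Compare pos 1 ('a') with pos 4 ('a'): match
  Compare pos 2 ('n') with pos 3 ('n'): match
Result: palindrome

1


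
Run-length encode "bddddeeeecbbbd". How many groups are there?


Input: bddddeeeecbbbd
Scanning for consecutive runs:
  Group 1: 'b' x 1 (positions 0-0)
  Group 2: 'd' x 4 (positions 1-4)
  Group 3: 'e' x 4 (positions 5-8)
  Group 4: 'c' x 1 (positions 9-9)
  Group 5: 'b' x 3 (positions 10-12)
  Group 6: 'd' x 1 (positions 13-13)
Total groups: 6

6


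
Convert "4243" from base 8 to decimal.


Input: "4243" in base 8
Positional expansion:
  Digit '4' (value 4) x 8^3 = 2048
  Digit '2' (value 2) x 8^2 = 128
  Digit '4' (value 4) x 8^1 = 32
  Digit '3' (value 3) x 8^0 = 3
Sum = 2211

2211


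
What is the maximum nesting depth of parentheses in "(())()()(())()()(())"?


Input: "(())()()(())()()(())"
Tracking depth:
  Position 0 '(': depth becomes 1
  Position 1 '(': depth becomes 2
  Position 2 ')': depth becomes 1
  Position 3 ')': depth becomes 0
  Position 4 '(': depth becomes 1
  Position 5 ')': depth becomes 0
  Position 6 '(': depth becomes 1
  Position 7 ')': depth becomes 0
  Position 8 '(': depth becomes 1
  Position 9 '(': depth becomes 2
  Position 10 ')': depth becomes 1
  Position 11 ')': depth becomes 0
  Position 12 '(': depth becomes 1
  Position 13 ')': depth becomes 0
  Position 14 '(': depth becomes 1
  Position 15 ')': depth becomes 0
  Position 16 '(': depth becomes 1
  Position 17 '(': depth becomes 2
  Position 18 ')': depth becomes 1
  Position 19 ')': depth becomes 0
Maximum depth reached: 2

2


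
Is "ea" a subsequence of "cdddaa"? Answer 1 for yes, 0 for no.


Check if "ea" is a subsequence of "cdddaa"
Greedy scan:
  Position 0 ('c'): no match needed
  Position 1 ('d'): no match needed
  Position 2 ('d'): no match needed
  Position 3 ('d'): no match needed
  Position 4 ('a'): no match needed
  Position 5 ('a'): no match needed
Only matched 0/2 characters => not a subsequence

0


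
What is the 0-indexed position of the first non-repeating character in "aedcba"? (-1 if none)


Input: aedcba
Character frequencies:
  'a': 2
  'b': 1
  'c': 1
  'd': 1
  'e': 1
Scanning left to right for freq == 1:
  Position 0 ('a'): freq=2, skip
  Position 1 ('e'): unique! => answer = 1

1


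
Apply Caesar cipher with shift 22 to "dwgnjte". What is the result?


Caesar cipher: shift "dwgnjte" by 22
  'd' (pos 3) + 22 = pos 25 = 'z'
  'w' (pos 22) + 22 = pos 18 = 's'
  'g' (pos 6) + 22 = pos 2 = 'c'
  'n' (pos 13) + 22 = pos 9 = 'j'
  'j' (pos 9) + 22 = pos 5 = 'f'
  't' (pos 19) + 22 = pos 15 = 'p'
  'e' (pos 4) + 22 = pos 0 = 'a'
Result: zscjfpa

zscjfpa


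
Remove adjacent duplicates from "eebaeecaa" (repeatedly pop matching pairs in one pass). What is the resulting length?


Input: eebaeecaa
Stack-based adjacent duplicate removal:
  Read 'e': push. Stack: e
  Read 'e': matches stack top 'e' => pop. Stack: (empty)
  Read 'b': push. Stack: b
  Read 'a': push. Stack: ba
  Read 'e': push. Stack: bae
  Read 'e': matches stack top 'e' => pop. Stack: ba
  Read 'c': push. Stack: bac
  Read 'a': push. Stack: baca
  Read 'a': matches stack top 'a' => pop. Stack: bac
Final stack: "bac" (length 3)

3


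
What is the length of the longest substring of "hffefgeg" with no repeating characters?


Input: "hffefgeg"
Sliding window (track last position of each char):
  Position 0 ('h'): window [0,0] length 1 -- new best
  Position 1 ('f'): window [0,1] length 2 -- new best
  Position 2 ('f'): repeat (last at 1), move window start to 2
  Position 2 ('f'): window [2,2] length 1
  Position 3 ('e'): window [2,3] length 2
  Position 4 ('f'): repeat (last at 2), move window start to 3
  Position 4 ('f'): window [3,4] length 2
  Position 5 ('g'): window [3,5] length 3 -- new best
  Position 6 ('e'): repeat (last at 3), move window start to 4
  Position 6 ('e'): window [4,6] length 3
  Position 7 ('g'): repeat (last at 5), move window start to 6
  Position 7 ('g'): window [6,7] length 2
Longest substring with no repeats: "efg" with length 3

3


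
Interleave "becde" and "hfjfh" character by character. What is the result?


Interleaving "becde" and "hfjfh":
  Position 0: 'b' from first, 'h' from second => "bh"
  Position 1: 'e' from first, 'f' from second => "ef"
  Position 2: 'c' from first, 'j' from second => "cj"
  Position 3: 'd' from first, 'f' from second => "df"
  Position 4: 'e' from first, 'h' from second => "eh"
Result: bhefcjdfeh

bhefcjdfeh


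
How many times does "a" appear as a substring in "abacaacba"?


Searching for "a" in "abacaacba"
Scanning each position:
  Position 0: "a" => MATCH
  Position 1: "b" => no
  Position 2: "a" => MATCH
  Position 3: "c" => no
  Position 4: "a" => MATCH
  Position 5: "a" => MATCH
  Position 6: "c" => no
  Position 7: "b" => no
  Position 8: "a" => MATCH
Total occurrences: 5

5


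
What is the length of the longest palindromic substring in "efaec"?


Input: "efaec"
Checking substrings for palindromes:
  No multi-char palindromic substrings found
Longest palindromic substring: "e" with length 1

1


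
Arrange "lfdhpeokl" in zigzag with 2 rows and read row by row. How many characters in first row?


Zigzag "lfdhpeokl" into 2 rows:
Placing characters:
  'l' => row 0
  'f' => row 1
  'd' => row 0
  'h' => row 1
  'p' => row 0
  'e' => row 1
  'o' => row 0
  'k' => row 1
  'l' => row 0
Rows:
  Row 0: "ldpol"
  Row 1: "fhek"
First row length: 5

5


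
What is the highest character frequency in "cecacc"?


Input: cecacc
Character counts:
  'a': 1
  'c': 4
  'e': 1
Maximum frequency: 4

4


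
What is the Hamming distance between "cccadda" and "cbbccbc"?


Comparing "cccadda" and "cbbccbc" position by position:
  Position 0: 'c' vs 'c' => same
  Position 1: 'c' vs 'b' => differ
  Position 2: 'c' vs 'b' => differ
  Position 3: 'a' vs 'c' => differ
  Position 4: 'd' vs 'c' => differ
  Position 5: 'd' vs 'b' => differ
  Position 6: 'a' vs 'c' => differ
Total differences (Hamming distance): 6

6


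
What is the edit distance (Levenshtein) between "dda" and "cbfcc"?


Computing edit distance: "dda" -> "cbfcc"
DP table:
           c    b    f    c    c
      0    1    2    3    4    5
  d   1    1    2    3    4    5
  d   2    2    2    3    4    5
  a   3    3    3    3    4    5
Edit distance = dp[3][5] = 5

5


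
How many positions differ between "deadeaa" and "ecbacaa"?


Comparing "deadeaa" and "ecbacaa" position by position:
  Position 0: 'd' vs 'e' => DIFFER
  Position 1: 'e' vs 'c' => DIFFER
  Position 2: 'a' vs 'b' => DIFFER
  Position 3: 'd' vs 'a' => DIFFER
  Position 4: 'e' vs 'c' => DIFFER
  Position 5: 'a' vs 'a' => same
  Position 6: 'a' vs 'a' => same
Positions that differ: 5

5


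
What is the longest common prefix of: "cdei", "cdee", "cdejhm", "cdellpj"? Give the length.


Words: cdei, cdee, cdejhm, cdellpj
  Position 0: all 'c' => match
  Position 1: all 'd' => match
  Position 2: all 'e' => match
  Position 3: ('i', 'e', 'j', 'l') => mismatch, stop
LCP = "cde" (length 3)

3


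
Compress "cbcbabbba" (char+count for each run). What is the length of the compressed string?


Input: cbcbabbba
Runs:
  'c' x 1 => "c1"
  'b' x 1 => "b1"
  'c' x 1 => "c1"
  'b' x 1 => "b1"
  'a' x 1 => "a1"
  'b' x 3 => "b3"
  'a' x 1 => "a1"
Compressed: "c1b1c1b1a1b3a1"
Compressed length: 14

14


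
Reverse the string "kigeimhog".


Input: kigeimhog
Reading characters right to left:
  Position 8: 'g'
  Position 7: 'o'
  Position 6: 'h'
  Position 5: 'm'
  Position 4: 'i'
  Position 3: 'e'
  Position 2: 'g'
  Position 1: 'i'
  Position 0: 'k'
Reversed: gohmiegik

gohmiegik


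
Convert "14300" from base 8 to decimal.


Input: "14300" in base 8
Positional expansion:
  Digit '1' (value 1) x 8^4 = 4096
  Digit '4' (value 4) x 8^3 = 2048
  Digit '3' (value 3) x 8^2 = 192
  Digit '0' (value 0) x 8^1 = 0
  Digit '0' (value 0) x 8^0 = 0
Sum = 6336

6336


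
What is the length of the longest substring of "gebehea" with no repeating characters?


Input: "gebehea"
Sliding window (track last position of each char):
  Position 0 ('g'): window [0,0] length 1 -- new best
  Position 1 ('e'): window [0,1] length 2 -- new best
  Position 2 ('b'): window [0,2] length 3 -- new best
  Position 3 ('e'): repeat (last at 1), move window start to 2
  Position 3 ('e'): window [2,3] length 2
  Position 4 ('h'): window [2,4] length 3
  Position 5 ('e'): repeat (last at 3), move window start to 4
  Position 5 ('e'): window [4,5] length 2
  Position 6 ('a'): window [4,6] length 3
Longest substring with no repeats: "geb" with length 3

3


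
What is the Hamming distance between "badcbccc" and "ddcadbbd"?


Comparing "badcbccc" and "ddcadbbd" position by position:
  Position 0: 'b' vs 'd' => differ
  Position 1: 'a' vs 'd' => differ
  Position 2: 'd' vs 'c' => differ
  Position 3: 'c' vs 'a' => differ
  Position 4: 'b' vs 'd' => differ
  Position 5: 'c' vs 'b' => differ
  Position 6: 'c' vs 'b' => differ
  Position 7: 'c' vs 'd' => differ
Total differences (Hamming distance): 8

8


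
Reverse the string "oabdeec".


Input: oabdeec
Reading characters right to left:
  Position 6: 'c'
  Position 5: 'e'
  Position 4: 'e'
  Position 3: 'd'
  Position 2: 'b'
  Position 1: 'a'
  Position 0: 'o'
Reversed: ceedbao

ceedbao


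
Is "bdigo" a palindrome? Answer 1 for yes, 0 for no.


Input: bdigo
Reversed: ogidb
  Compare pos 0 ('b') with pos 4 ('o'): MISMATCH
  Compare pos 1 ('d') with pos 3 ('g'): MISMATCH
Result: not a palindrome

0


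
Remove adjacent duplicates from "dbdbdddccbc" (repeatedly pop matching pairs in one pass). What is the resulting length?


Input: dbdbdddccbc
Stack-based adjacent duplicate removal:
  Read 'd': push. Stack: d
  Read 'b': push. Stack: db
  Read 'd': push. Stack: dbd
  Read 'b': push. Stack: dbdb
  Read 'd': push. Stack: dbdbd
  Read 'd': matches stack top 'd' => pop. Stack: dbdb
  Read 'd': push. Stack: dbdbd
  Read 'c': push. Stack: dbdbdc
  Read 'c': matches stack top 'c' => pop. Stack: dbdbd
  Read 'b': push. Stack: dbdbdb
  Read 'c': push. Stack: dbdbdbc
Final stack: "dbdbdbc" (length 7)

7


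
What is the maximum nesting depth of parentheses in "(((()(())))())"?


Input: "(((()(())))())"
Tracking depth:
  Position 0 '(': depth becomes 1
  Position 1 '(': depth becomes 2
  Position 2 '(': depth becomes 3
  Position 3 '(': depth becomes 4
  Position 4 ')': depth becomes 3
  Position 5 '(': depth becomes 4
  Position 6 '(': depth becomes 5
  Position 7 ')': depth becomes 4
  Position 8 ')': depth becomes 3
  Position 9 ')': depth becomes 2
  Position 10 ')': depth becomes 1
  Position 11 '(': depth becomes 2
  Position 12 ')': depth becomes 1
  Position 13 ')': depth becomes 0
Maximum depth reached: 5

5


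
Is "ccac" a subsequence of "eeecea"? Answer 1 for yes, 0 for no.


Check if "ccac" is a subsequence of "eeecea"
Greedy scan:
  Position 0 ('e'): no match needed
  Position 1 ('e'): no match needed
  Position 2 ('e'): no match needed
  Position 3 ('c'): matches sub[0] = 'c'
  Position 4 ('e'): no match needed
  Position 5 ('a'): no match needed
Only matched 1/4 characters => not a subsequence

0


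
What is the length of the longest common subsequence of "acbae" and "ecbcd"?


LCS of "acbae" and "ecbcd"
DP table:
           e    c    b    c    d
      0    0    0    0    0    0
  a   0    0    0    0    0    0
  c   0    0    1    1    1    1
  b   0    0    1    2    2    2
  a   0    0    1    2    2    2
  e   0    1    1    2    2    2
LCS length = dp[5][5] = 2

2


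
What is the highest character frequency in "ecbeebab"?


Input: ecbeebab
Character counts:
  'a': 1
  'b': 3
  'c': 1
  'e': 3
Maximum frequency: 3

3


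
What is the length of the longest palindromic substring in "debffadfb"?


Input: "debffadfb"
Checking substrings for palindromes:
  [3:5] "ff" (len 2) => palindrome
Longest palindromic substring: "ff" with length 2

2


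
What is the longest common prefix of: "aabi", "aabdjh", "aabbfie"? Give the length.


Words: aabi, aabdjh, aabbfie
  Position 0: all 'a' => match
  Position 1: all 'a' => match
  Position 2: all 'b' => match
  Position 3: ('i', 'd', 'b') => mismatch, stop
LCP = "aab" (length 3)

3


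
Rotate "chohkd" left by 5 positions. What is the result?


Input: "chohkd", rotate left by 5
First 5 characters: "chohk"
Remaining characters: "d"
Concatenate remaining + first: "d" + "chohk" = "dchohk"

dchohk


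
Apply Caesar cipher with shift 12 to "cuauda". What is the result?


Caesar cipher: shift "cuauda" by 12
  'c' (pos 2) + 12 = pos 14 = 'o'
  'u' (pos 20) + 12 = pos 6 = 'g'
  'a' (pos 0) + 12 = pos 12 = 'm'
  'u' (pos 20) + 12 = pos 6 = 'g'
  'd' (pos 3) + 12 = pos 15 = 'p'
  'a' (pos 0) + 12 = pos 12 = 'm'
Result: ogmgpm

ogmgpm


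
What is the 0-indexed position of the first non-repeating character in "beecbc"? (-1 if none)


Input: beecbc
Character frequencies:
  'b': 2
  'c': 2
  'e': 2
Scanning left to right for freq == 1:
  Position 0 ('b'): freq=2, skip
  Position 1 ('e'): freq=2, skip
  Position 2 ('e'): freq=2, skip
  Position 3 ('c'): freq=2, skip
  Position 4 ('b'): freq=2, skip
  Position 5 ('c'): freq=2, skip
  No unique character found => answer = -1

-1


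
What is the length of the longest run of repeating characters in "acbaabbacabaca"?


Input: "acbaabbacabaca"
Scanning for longest run:
  Position 1 ('c'): new char, reset run to 1
  Position 2 ('b'): new char, reset run to 1
  Position 3 ('a'): new char, reset run to 1
  Position 4 ('a'): continues run of 'a', length=2
  Position 5 ('b'): new char, reset run to 1
  Position 6 ('b'): continues run of 'b', length=2
  Position 7 ('a'): new char, reset run to 1
  Position 8 ('c'): new char, reset run to 1
  Position 9 ('a'): new char, reset run to 1
  Position 10 ('b'): new char, reset run to 1
  Position 11 ('a'): new char, reset run to 1
  Position 12 ('c'): new char, reset run to 1
  Position 13 ('a'): new char, reset run to 1
Longest run: 'a' with length 2

2


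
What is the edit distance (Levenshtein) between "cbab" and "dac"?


Computing edit distance: "cbab" -> "dac"
DP table:
           d    a    c
      0    1    2    3
  c   1    1    2    2
  b   2    2    2    3
  a   3    3    2    3
  b   4    4    3    3
Edit distance = dp[4][3] = 3

3


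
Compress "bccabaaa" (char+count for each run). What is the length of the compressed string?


Input: bccabaaa
Runs:
  'b' x 1 => "b1"
  'c' x 2 => "c2"
  'a' x 1 => "a1"
  'b' x 1 => "b1"
  'a' x 3 => "a3"
Compressed: "b1c2a1b1a3"
Compressed length: 10

10


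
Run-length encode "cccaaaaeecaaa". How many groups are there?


Input: cccaaaaeecaaa
Scanning for consecutive runs:
  Group 1: 'c' x 3 (positions 0-2)
  Group 2: 'a' x 4 (positions 3-6)
  Group 3: 'e' x 2 (positions 7-8)
  Group 4: 'c' x 1 (positions 9-9)
  Group 5: 'a' x 3 (positions 10-12)
Total groups: 5

5


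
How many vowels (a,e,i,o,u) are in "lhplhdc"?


Input: lhplhdc
Checking each character:
  'l' at position 0: consonant
  'h' at position 1: consonant
  'p' at position 2: consonant
  'l' at position 3: consonant
  'h' at position 4: consonant
  'd' at position 5: consonant
  'c' at position 6: consonant
Total vowels: 0

0


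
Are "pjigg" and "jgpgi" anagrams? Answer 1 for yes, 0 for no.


Strings: "pjigg", "jgpgi"
Sorted first:  ggijp
Sorted second: ggijp
Sorted forms match => anagrams

1


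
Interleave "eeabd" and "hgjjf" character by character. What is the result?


Interleaving "eeabd" and "hgjjf":
  Position 0: 'e' from first, 'h' from second => "eh"
  Position 1: 'e' from first, 'g' from second => "eg"
  Position 2: 'a' from first, 'j' from second => "aj"
  Position 3: 'b' from first, 'j' from second => "bj"
  Position 4: 'd' from first, 'f' from second => "df"
Result: ehegajbjdf

ehegajbjdf


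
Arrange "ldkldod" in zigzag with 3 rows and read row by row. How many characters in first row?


Zigzag "ldkldod" into 3 rows:
Placing characters:
  'l' => row 0
  'd' => row 1
  'k' => row 2
  'l' => row 1
  'd' => row 0
  'o' => row 1
  'd' => row 2
Rows:
  Row 0: "ld"
  Row 1: "dlo"
  Row 2: "kd"
First row length: 2

2


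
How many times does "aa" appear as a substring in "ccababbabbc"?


Searching for "aa" in "ccababbabbc"
Scanning each position:
  Position 0: "cc" => no
  Position 1: "ca" => no
  Position 2: "ab" => no
  Position 3: "ba" => no
  Position 4: "ab" => no
  Position 5: "bb" => no
  Position 6: "ba" => no
  Position 7: "ab" => no
  Position 8: "bb" => no
  Position 9: "bc" => no
Total occurrences: 0

0


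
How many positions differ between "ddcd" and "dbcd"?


Comparing "ddcd" and "dbcd" position by position:
  Position 0: 'd' vs 'd' => same
  Position 1: 'd' vs 'b' => DIFFER
  Position 2: 'c' vs 'c' => same
  Position 3: 'd' vs 'd' => same
Positions that differ: 1

1


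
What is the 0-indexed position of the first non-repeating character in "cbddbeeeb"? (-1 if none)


Input: cbddbeeeb
Character frequencies:
  'b': 3
  'c': 1
  'd': 2
  'e': 3
Scanning left to right for freq == 1:
  Position 0 ('c'): unique! => answer = 0

0


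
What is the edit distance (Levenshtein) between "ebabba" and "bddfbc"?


Computing edit distance: "ebabba" -> "bddfbc"
DP table:
           b    d    d    f    b    c
      0    1    2    3    4    5    6
  e   1    1    2    3    4    5    6
  b   2    1    2    3    4    4    5
  a   3    2    2    3    4    5    5
  b   4    3    3    3    4    4    5
  b   5    4    4    4    4    4    5
  a   6    5    5    5    5    5    5
Edit distance = dp[6][6] = 5

5


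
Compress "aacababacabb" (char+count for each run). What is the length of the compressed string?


Input: aacababacabb
Runs:
  'a' x 2 => "a2"
  'c' x 1 => "c1"
  'a' x 1 => "a1"
  'b' x 1 => "b1"
  'a' x 1 => "a1"
  'b' x 1 => "b1"
  'a' x 1 => "a1"
  'c' x 1 => "c1"
  'a' x 1 => "a1"
  'b' x 2 => "b2"
Compressed: "a2c1a1b1a1b1a1c1a1b2"
Compressed length: 20

20


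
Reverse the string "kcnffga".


Input: kcnffga
Reading characters right to left:
  Position 6: 'a'
  Position 5: 'g'
  Position 4: 'f'
  Position 3: 'f'
  Position 2: 'n'
  Position 1: 'c'
  Position 0: 'k'
Reversed: agffnck

agffnck


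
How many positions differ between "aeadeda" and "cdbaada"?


Comparing "aeadeda" and "cdbaada" position by position:
  Position 0: 'a' vs 'c' => DIFFER
  Position 1: 'e' vs 'd' => DIFFER
  Position 2: 'a' vs 'b' => DIFFER
  Position 3: 'd' vs 'a' => DIFFER
  Position 4: 'e' vs 'a' => DIFFER
  Position 5: 'd' vs 'd' => same
  Position 6: 'a' vs 'a' => same
Positions that differ: 5

5


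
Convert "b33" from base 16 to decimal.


Input: "b33" in base 16
Positional expansion:
  Digit 'b' (value 11) x 16^2 = 2816
  Digit '3' (value 3) x 16^1 = 48
  Digit '3' (value 3) x 16^0 = 3
Sum = 2867

2867


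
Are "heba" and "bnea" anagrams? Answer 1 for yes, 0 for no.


Strings: "heba", "bnea"
Sorted first:  abeh
Sorted second: aben
Differ at position 3: 'h' vs 'n' => not anagrams

0


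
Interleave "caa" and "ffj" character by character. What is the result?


Interleaving "caa" and "ffj":
  Position 0: 'c' from first, 'f' from second => "cf"
  Position 1: 'a' from first, 'f' from second => "af"
  Position 2: 'a' from first, 'j' from second => "aj"
Result: cfafaj

cfafaj


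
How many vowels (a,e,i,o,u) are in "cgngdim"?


Input: cgngdim
Checking each character:
  'c' at position 0: consonant
  'g' at position 1: consonant
  'n' at position 2: consonant
  'g' at position 3: consonant
  'd' at position 4: consonant
  'i' at position 5: vowel (running total: 1)
  'm' at position 6: consonant
Total vowels: 1

1


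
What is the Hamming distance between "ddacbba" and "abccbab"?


Comparing "ddacbba" and "abccbab" position by position:
  Position 0: 'd' vs 'a' => differ
  Position 1: 'd' vs 'b' => differ
  Position 2: 'a' vs 'c' => differ
  Position 3: 'c' vs 'c' => same
  Position 4: 'b' vs 'b' => same
  Position 5: 'b' vs 'a' => differ
  Position 6: 'a' vs 'b' => differ
Total differences (Hamming distance): 5

5


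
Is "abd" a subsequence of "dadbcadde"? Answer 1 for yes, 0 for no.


Check if "abd" is a subsequence of "dadbcadde"
Greedy scan:
  Position 0 ('d'): no match needed
  Position 1 ('a'): matches sub[0] = 'a'
  Position 2 ('d'): no match needed
  Position 3 ('b'): matches sub[1] = 'b'
  Position 4 ('c'): no match needed
  Position 5 ('a'): no match needed
  Position 6 ('d'): matches sub[2] = 'd'
  Position 7 ('d'): no match needed
  Position 8 ('e'): no match needed
All 3 characters matched => is a subsequence

1


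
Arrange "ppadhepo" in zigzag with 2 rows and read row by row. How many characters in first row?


Zigzag "ppadhepo" into 2 rows:
Placing characters:
  'p' => row 0
  'p' => row 1
  'a' => row 0
  'd' => row 1
  'h' => row 0
  'e' => row 1
  'p' => row 0
  'o' => row 1
Rows:
  Row 0: "pahp"
  Row 1: "pdeo"
First row length: 4

4


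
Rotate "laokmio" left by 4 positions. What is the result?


Input: "laokmio", rotate left by 4
First 4 characters: "laok"
Remaining characters: "mio"
Concatenate remaining + first: "mio" + "laok" = "miolaok"

miolaok


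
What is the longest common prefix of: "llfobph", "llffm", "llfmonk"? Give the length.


Words: llfobph, llffm, llfmonk
  Position 0: all 'l' => match
  Position 1: all 'l' => match
  Position 2: all 'f' => match
  Position 3: ('o', 'f', 'm') => mismatch, stop
LCP = "llf" (length 3)

3


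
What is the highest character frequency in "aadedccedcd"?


Input: aadedccedcd
Character counts:
  'a': 2
  'c': 3
  'd': 4
  'e': 2
Maximum frequency: 4

4


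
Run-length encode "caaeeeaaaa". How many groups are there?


Input: caaeeeaaaa
Scanning for consecutive runs:
  Group 1: 'c' x 1 (positions 0-0)
  Group 2: 'a' x 2 (positions 1-2)
  Group 3: 'e' x 3 (positions 3-5)
  Group 4: 'a' x 4 (positions 6-9)
Total groups: 4

4


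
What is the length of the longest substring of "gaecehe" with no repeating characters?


Input: "gaecehe"
Sliding window (track last position of each char):
  Position 0 ('g'): window [0,0] length 1 -- new best
  Position 1 ('a'): window [0,1] length 2 -- new best
  Position 2 ('e'): window [0,2] length 3 -- new best
  Position 3 ('c'): window [0,3] length 4 -- new best
  Position 4 ('e'): repeat (last at 2), move window start to 3
  Position 4 ('e'): window [3,4] length 2
  Position 5 ('h'): window [3,5] length 3
  Position 6 ('e'): repeat (last at 4), move window start to 5
  Position 6 ('e'): window [5,6] length 2
Longest substring with no repeats: "gaec" with length 4

4


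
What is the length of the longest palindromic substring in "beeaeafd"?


Input: "beeaeafd"
Checking substrings for palindromes:
  [2:5] "eae" (len 3) => palindrome
  [3:6] "aea" (len 3) => palindrome
  [1:3] "ee" (len 2) => palindrome
Longest palindromic substring: "eae" with length 3

3


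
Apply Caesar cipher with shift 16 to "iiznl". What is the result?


Caesar cipher: shift "iiznl" by 16
  'i' (pos 8) + 16 = pos 24 = 'y'
  'i' (pos 8) + 16 = pos 24 = 'y'
  'z' (pos 25) + 16 = pos 15 = 'p'
  'n' (pos 13) + 16 = pos 3 = 'd'
  'l' (pos 11) + 16 = pos 1 = 'b'
Result: yypdb

yypdb


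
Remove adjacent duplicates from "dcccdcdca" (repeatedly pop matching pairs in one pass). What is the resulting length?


Input: dcccdcdca
Stack-based adjacent duplicate removal:
  Read 'd': push. Stack: d
  Read 'c': push. Stack: dc
  Read 'c': matches stack top 'c' => pop. Stack: d
  Read 'c': push. Stack: dc
  Read 'd': push. Stack: dcd
  Read 'c': push. Stack: dcdc
  Read 'd': push. Stack: dcdcd
  Read 'c': push. Stack: dcdcdc
  Read 'a': push. Stack: dcdcdca
Final stack: "dcdcdca" (length 7)

7


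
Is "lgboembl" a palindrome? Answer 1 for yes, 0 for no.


Input: lgboembl
Reversed: lbmeobgl
  Compare pos 0 ('l') with pos 7 ('l'): match
  Compare pos 1 ('g') with pos 6 ('b'): MISMATCH
  Compare pos 2 ('b') with pos 5 ('m'): MISMATCH
  Compare pos 3 ('o') with pos 4 ('e'): MISMATCH
Result: not a palindrome

0


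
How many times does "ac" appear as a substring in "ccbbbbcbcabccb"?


Searching for "ac" in "ccbbbbcbcabccb"
Scanning each position:
  Position 0: "cc" => no
  Position 1: "cb" => no
  Position 2: "bb" => no
  Position 3: "bb" => no
  Position 4: "bb" => no
  Position 5: "bc" => no
  Position 6: "cb" => no
  Position 7: "bc" => no
  Position 8: "ca" => no
  Position 9: "ab" => no
  Position 10: "bc" => no
  Position 11: "cc" => no
  Position 12: "cb" => no
Total occurrences: 0

0


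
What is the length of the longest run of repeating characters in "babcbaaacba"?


Input: "babcbaaacba"
Scanning for longest run:
  Position 1 ('a'): new char, reset run to 1
  Position 2 ('b'): new char, reset run to 1
  Position 3 ('c'): new char, reset run to 1
  Position 4 ('b'): new char, reset run to 1
  Position 5 ('a'): new char, reset run to 1
  Position 6 ('a'): continues run of 'a', length=2
  Position 7 ('a'): continues run of 'a', length=3
  Position 8 ('c'): new char, reset run to 1
  Position 9 ('b'): new char, reset run to 1
  Position 10 ('a'): new char, reset run to 1
Longest run: 'a' with length 3

3


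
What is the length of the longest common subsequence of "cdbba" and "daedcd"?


LCS of "cdbba" and "daedcd"
DP table:
           d    a    e    d    c    d
      0    0    0    0    0    0    0
  c   0    0    0    0    0    1    1
  d   0    1    1    1    1    1    2
  b   0    1    1    1    1    1    2
  b   0    1    1    1    1    1    2
  a   0    1    2    2    2    2    2
LCS length = dp[5][6] = 2

2


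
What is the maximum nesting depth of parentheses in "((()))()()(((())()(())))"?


Input: "((()))()()(((())()(())))"
Tracking depth:
  Position 0 '(': depth becomes 1
  Position 1 '(': depth becomes 2
  Position 2 '(': depth becomes 3
  Position 3 ')': depth becomes 2
  Position 4 ')': depth becomes 1
  Position 5 ')': depth becomes 0
  Position 6 '(': depth becomes 1
  Position 7 ')': depth becomes 0
  Position 8 '(': depth becomes 1
  Position 9 ')': depth becomes 0
  Position 10 '(': depth becomes 1
  Position 11 '(': depth becomes 2
  Position 12 '(': depth becomes 3
  Position 13 '(': depth becomes 4
  Position 14 ')': depth becomes 3
  Position 15 ')': depth becomes 2
  Position 16 '(': depth becomes 3
  Position 17 ')': depth becomes 2
  Position 18 '(': depth becomes 3
  Position 19 '(': depth becomes 4
  Position 20 ')': depth becomes 3
  Position 21 ')': depth becomes 2
  Position 22 ')': depth becomes 1
  Position 23 ')': depth becomes 0
Maximum depth reached: 4

4


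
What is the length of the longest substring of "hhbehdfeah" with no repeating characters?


Input: "hhbehdfeah"
Sliding window (track last position of each char):
  Position 0 ('h'): window [0,0] length 1 -- new best
  Position 1 ('h'): repeat (last at 0), move window start to 1
  Position 1 ('h'): window [1,1] length 1
  Position 2 ('b'): window [1,2] length 2 -- new best
  Position 3 ('e'): window [1,3] length 3 -- new best
  Position 4 ('h'): repeat (last at 1), move window start to 2
  Position 4 ('h'): window [2,4] length 3
  Position 5 ('d'): window [2,5] length 4 -- new best
  Position 6 ('f'): window [2,6] length 5 -- new best
  Position 7 ('e'): repeat (last at 3), move window start to 4
  Position 7 ('e'): window [4,7] length 4
  Position 8 ('a'): window [4,8] length 5
  Position 9 ('h'): repeat (last at 4), move window start to 5
  Position 9 ('h'): window [5,9] length 5
Longest substring with no repeats: "behdf" with length 5

5


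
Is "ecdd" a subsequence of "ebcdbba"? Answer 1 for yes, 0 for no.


Check if "ecdd" is a subsequence of "ebcdbba"
Greedy scan:
  Position 0 ('e'): matches sub[0] = 'e'
  Position 1 ('b'): no match needed
  Position 2 ('c'): matches sub[1] = 'c'
  Position 3 ('d'): matches sub[2] = 'd'
  Position 4 ('b'): no match needed
  Position 5 ('b'): no match needed
  Position 6 ('a'): no match needed
Only matched 3/4 characters => not a subsequence

0


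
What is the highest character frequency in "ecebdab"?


Input: ecebdab
Character counts:
  'a': 1
  'b': 2
  'c': 1
  'd': 1
  'e': 2
Maximum frequency: 2

2


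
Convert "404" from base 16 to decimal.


Input: "404" in base 16
Positional expansion:
  Digit '4' (value 4) x 16^2 = 1024
  Digit '0' (value 0) x 16^1 = 0
  Digit '4' (value 4) x 16^0 = 4
Sum = 1028

1028


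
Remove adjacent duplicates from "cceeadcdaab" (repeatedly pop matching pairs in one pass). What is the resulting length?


Input: cceeadcdaab
Stack-based adjacent duplicate removal:
  Read 'c': push. Stack: c
  Read 'c': matches stack top 'c' => pop. Stack: (empty)
  Read 'e': push. Stack: e
  Read 'e': matches stack top 'e' => pop. Stack: (empty)
  Read 'a': push. Stack: a
  Read 'd': push. Stack: ad
  Read 'c': push. Stack: adc
  Read 'd': push. Stack: adcd
  Read 'a': push. Stack: adcda
  Read 'a': matches stack top 'a' => pop. Stack: adcd
  Read 'b': push. Stack: adcdb
Final stack: "adcdb" (length 5)

5


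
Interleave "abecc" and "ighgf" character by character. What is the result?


Interleaving "abecc" and "ighgf":
  Position 0: 'a' from first, 'i' from second => "ai"
  Position 1: 'b' from first, 'g' from second => "bg"
  Position 2: 'e' from first, 'h' from second => "eh"
  Position 3: 'c' from first, 'g' from second => "cg"
  Position 4: 'c' from first, 'f' from second => "cf"
Result: aibgehcgcf

aibgehcgcf


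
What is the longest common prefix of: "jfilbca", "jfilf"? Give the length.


Words: jfilbca, jfilf
  Position 0: all 'j' => match
  Position 1: all 'f' => match
  Position 2: all 'i' => match
  Position 3: all 'l' => match
  Position 4: ('b', 'f') => mismatch, stop
LCP = "jfil" (length 4)

4


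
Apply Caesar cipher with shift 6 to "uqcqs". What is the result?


Caesar cipher: shift "uqcqs" by 6
  'u' (pos 20) + 6 = pos 0 = 'a'
  'q' (pos 16) + 6 = pos 22 = 'w'
  'c' (pos 2) + 6 = pos 8 = 'i'
  'q' (pos 16) + 6 = pos 22 = 'w'
  's' (pos 18) + 6 = pos 24 = 'y'
Result: awiwy

awiwy


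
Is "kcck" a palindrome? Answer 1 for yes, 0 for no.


Input: kcck
Reversed: kcck
  Compare pos 0 ('k') with pos 3 ('k'): match
  Compare pos 1 ('c') with pos 2 ('c'): match
Result: palindrome

1


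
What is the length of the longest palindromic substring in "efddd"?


Input: "efddd"
Checking substrings for palindromes:
  [2:5] "ddd" (len 3) => palindrome
  [2:4] "dd" (len 2) => palindrome
  [3:5] "dd" (len 2) => palindrome
Longest palindromic substring: "ddd" with length 3

3


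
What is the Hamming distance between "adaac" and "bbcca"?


Comparing "adaac" and "bbcca" position by position:
  Position 0: 'a' vs 'b' => differ
  Position 1: 'd' vs 'b' => differ
  Position 2: 'a' vs 'c' => differ
  Position 3: 'a' vs 'c' => differ
  Position 4: 'c' vs 'a' => differ
Total differences (Hamming distance): 5

5


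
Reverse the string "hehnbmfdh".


Input: hehnbmfdh
Reading characters right to left:
  Position 8: 'h'
  Position 7: 'd'
  Position 6: 'f'
  Position 5: 'm'
  Position 4: 'b'
  Position 3: 'n'
  Position 2: 'h'
  Position 1: 'e'
  Position 0: 'h'
Reversed: hdfmbnheh

hdfmbnheh


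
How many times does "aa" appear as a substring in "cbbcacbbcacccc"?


Searching for "aa" in "cbbcacbbcacccc"
Scanning each position:
  Position 0: "cb" => no
  Position 1: "bb" => no
  Position 2: "bc" => no
  Position 3: "ca" => no
  Position 4: "ac" => no
  Position 5: "cb" => no
  Position 6: "bb" => no
  Position 7: "bc" => no
  Position 8: "ca" => no
  Position 9: "ac" => no
  Position 10: "cc" => no
  Position 11: "cc" => no
  Position 12: "cc" => no
Total occurrences: 0

0


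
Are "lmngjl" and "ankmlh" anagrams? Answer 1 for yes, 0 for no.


Strings: "lmngjl", "ankmlh"
Sorted first:  gjllmn
Sorted second: ahklmn
Differ at position 0: 'g' vs 'a' => not anagrams

0


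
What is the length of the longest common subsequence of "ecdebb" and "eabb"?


LCS of "ecdebb" and "eabb"
DP table:
           e    a    b    b
      0    0    0    0    0
  e   0    1    1    1    1
  c   0    1    1    1    1
  d   0    1    1    1    1
  e   0    1    1    1    1
  b   0    1    1    2    2
  b   0    1    1    2    3
LCS length = dp[6][4] = 3

3


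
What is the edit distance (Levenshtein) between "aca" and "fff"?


Computing edit distance: "aca" -> "fff"
DP table:
           f    f    f
      0    1    2    3
  a   1    1    2    3
  c   2    2    2    3
  a   3    3    3    3
Edit distance = dp[3][3] = 3

3


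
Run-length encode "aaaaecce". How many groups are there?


Input: aaaaecce
Scanning for consecutive runs:
  Group 1: 'a' x 4 (positions 0-3)
  Group 2: 'e' x 1 (positions 4-4)
  Group 3: 'c' x 2 (positions 5-6)
  Group 4: 'e' x 1 (positions 7-7)
Total groups: 4

4


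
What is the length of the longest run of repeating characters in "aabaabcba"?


Input: "aabaabcba"
Scanning for longest run:
  Position 1 ('a'): continues run of 'a', length=2
  Position 2 ('b'): new char, reset run to 1
  Position 3 ('a'): new char, reset run to 1
  Position 4 ('a'): continues run of 'a', length=2
  Position 5 ('b'): new char, reset run to 1
  Position 6 ('c'): new char, reset run to 1
  Position 7 ('b'): new char, reset run to 1
  Position 8 ('a'): new char, reset run to 1
Longest run: 'a' with length 2

2


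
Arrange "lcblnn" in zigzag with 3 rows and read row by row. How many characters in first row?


Zigzag "lcblnn" into 3 rows:
Placing characters:
  'l' => row 0
  'c' => row 1
  'b' => row 2
  'l' => row 1
  'n' => row 0
  'n' => row 1
Rows:
  Row 0: "ln"
  Row 1: "cln"
  Row 2: "b"
First row length: 2

2


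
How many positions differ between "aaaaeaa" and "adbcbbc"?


Comparing "aaaaeaa" and "adbcbbc" position by position:
  Position 0: 'a' vs 'a' => same
  Position 1: 'a' vs 'd' => DIFFER
  Position 2: 'a' vs 'b' => DIFFER
  Position 3: 'a' vs 'c' => DIFFER
  Position 4: 'e' vs 'b' => DIFFER
  Position 5: 'a' vs 'b' => DIFFER
  Position 6: 'a' vs 'c' => DIFFER
Positions that differ: 6

6


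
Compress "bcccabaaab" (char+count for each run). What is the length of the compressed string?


Input: bcccabaaab
Runs:
  'b' x 1 => "b1"
  'c' x 3 => "c3"
  'a' x 1 => "a1"
  'b' x 1 => "b1"
  'a' x 3 => "a3"
  'b' x 1 => "b1"
Compressed: "b1c3a1b1a3b1"
Compressed length: 12

12


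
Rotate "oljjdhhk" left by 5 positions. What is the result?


Input: "oljjdhhk", rotate left by 5
First 5 characters: "oljjd"
Remaining characters: "hhk"
Concatenate remaining + first: "hhk" + "oljjd" = "hhkoljjd"

hhkoljjd


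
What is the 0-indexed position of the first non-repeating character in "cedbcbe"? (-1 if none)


Input: cedbcbe
Character frequencies:
  'b': 2
  'c': 2
  'd': 1
  'e': 2
Scanning left to right for freq == 1:
  Position 0 ('c'): freq=2, skip
  Position 1 ('e'): freq=2, skip
  Position 2 ('d'): unique! => answer = 2

2


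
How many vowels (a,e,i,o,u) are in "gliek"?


Input: gliek
Checking each character:
  'g' at position 0: consonant
  'l' at position 1: consonant
  'i' at position 2: vowel (running total: 1)
  'e' at position 3: vowel (running total: 2)
  'k' at position 4: consonant
Total vowels: 2

2


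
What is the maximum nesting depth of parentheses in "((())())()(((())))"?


Input: "((())())()(((())))"
Tracking depth:
  Position 0 '(': depth becomes 1
  Position 1 '(': depth becomes 2
  Position 2 '(': depth becomes 3
  Position 3 ')': depth becomes 2
  Position 4 ')': depth becomes 1
  Position 5 '(': depth becomes 2
  Position 6 ')': depth becomes 1
  Position 7 ')': depth becomes 0
  Position 8 '(': depth becomes 1
  Position 9 ')': depth becomes 0
  Position 10 '(': depth becomes 1
  Position 11 '(': depth becomes 2
  Position 12 '(': depth becomes 3
  Position 13 '(': depth becomes 4
  Position 14 ')': depth becomes 3
  Position 15 ')': depth becomes 2
  Position 16 ')': depth becomes 1
  Position 17 ')': depth becomes 0
Maximum depth reached: 4

4


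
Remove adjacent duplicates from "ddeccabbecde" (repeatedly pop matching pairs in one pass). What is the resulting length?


Input: ddeccabbecde
Stack-based adjacent duplicate removal:
  Read 'd': push. Stack: d
  Read 'd': matches stack top 'd' => pop. Stack: (empty)
  Read 'e': push. Stack: e
  Read 'c': push. Stack: ec
  Read 'c': matches stack top 'c' => pop. Stack: e
  Read 'a': push. Stack: ea
  Read 'b': push. Stack: eab
  Read 'b': matches stack top 'b' => pop. Stack: ea
  Read 'e': push. Stack: eae
  Read 'c': push. Stack: eaec
  Read 'd': push. Stack: eaecd
  Read 'e': push. Stack: eaecde
Final stack: "eaecde" (length 6)

6


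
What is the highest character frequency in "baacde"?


Input: baacde
Character counts:
  'a': 2
  'b': 1
  'c': 1
  'd': 1
  'e': 1
Maximum frequency: 2

2


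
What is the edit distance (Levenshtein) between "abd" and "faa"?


Computing edit distance: "abd" -> "faa"
DP table:
           f    a    a
      0    1    2    3
  a   1    1    1    2
  b   2    2    2    2
  d   3    3    3    3
Edit distance = dp[3][3] = 3

3


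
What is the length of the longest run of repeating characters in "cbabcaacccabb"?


Input: "cbabcaacccabb"
Scanning for longest run:
  Position 1 ('b'): new char, reset run to 1
  Position 2 ('a'): new char, reset run to 1
  Position 3 ('b'): new char, reset run to 1
  Position 4 ('c'): new char, reset run to 1
  Position 5 ('a'): new char, reset run to 1
  Position 6 ('a'): continues run of 'a', length=2
  Position 7 ('c'): new char, reset run to 1
  Position 8 ('c'): continues run of 'c', length=2
  Position 9 ('c'): continues run of 'c', length=3
  Position 10 ('a'): new char, reset run to 1
  Position 11 ('b'): new char, reset run to 1
  Position 12 ('b'): continues run of 'b', length=2
Longest run: 'c' with length 3

3


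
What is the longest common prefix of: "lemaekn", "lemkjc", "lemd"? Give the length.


Words: lemaekn, lemkjc, lemd
  Position 0: all 'l' => match
  Position 1: all 'e' => match
  Position 2: all 'm' => match
  Position 3: ('a', 'k', 'd') => mismatch, stop
LCP = "lem" (length 3)

3


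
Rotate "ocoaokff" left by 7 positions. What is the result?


Input: "ocoaokff", rotate left by 7
First 7 characters: "ocoaokf"
Remaining characters: "f"
Concatenate remaining + first: "f" + "ocoaokf" = "focoaokf"

focoaokf


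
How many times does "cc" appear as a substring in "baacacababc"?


Searching for "cc" in "baacacababc"
Scanning each position:
  Position 0: "ba" => no
  Position 1: "aa" => no
  Position 2: "ac" => no
  Position 3: "ca" => no
  Position 4: "ac" => no
  Position 5: "ca" => no
  Position 6: "ab" => no
  Position 7: "ba" => no
  Position 8: "ab" => no
  Position 9: "bc" => no
Total occurrences: 0

0


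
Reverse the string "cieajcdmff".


Input: cieajcdmff
Reading characters right to left:
  Position 9: 'f'
  Position 8: 'f'
  Position 7: 'm'
  Position 6: 'd'
  Position 5: 'c'
  Position 4: 'j'
  Position 3: 'a'
  Position 2: 'e'
  Position 1: 'i'
  Position 0: 'c'
Reversed: ffmdcjaeic

ffmdcjaeic


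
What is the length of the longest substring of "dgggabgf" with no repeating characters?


Input: "dgggabgf"
Sliding window (track last position of each char):
  Position 0 ('d'): window [0,0] length 1 -- new best
  Position 1 ('g'): window [0,1] length 2 -- new best
  Position 2 ('g'): repeat (last at 1), move window start to 2
  Position 2 ('g'): window [2,2] length 1
  Position 3 ('g'): repeat (last at 2), move window start to 3
  Position 3 ('g'): window [3,3] length 1
  Position 4 ('a'): window [3,4] length 2
  Position 5 ('b'): window [3,5] length 3 -- new best
  Position 6 ('g'): repeat (last at 3), move window start to 4
  Position 6 ('g'): window [4,6] length 3
  Position 7 ('f'): window [4,7] length 4 -- new best
Longest substring with no repeats: "abgf" with length 4

4
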